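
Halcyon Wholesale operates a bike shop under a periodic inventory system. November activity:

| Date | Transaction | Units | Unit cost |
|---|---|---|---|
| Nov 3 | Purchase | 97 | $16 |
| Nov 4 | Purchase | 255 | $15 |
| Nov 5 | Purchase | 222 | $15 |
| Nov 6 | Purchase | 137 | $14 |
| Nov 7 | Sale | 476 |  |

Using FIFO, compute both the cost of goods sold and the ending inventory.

COGS = $7,237; ending inventory = $3,388

Nov 7, 476 sold [FIFO — oldest first]: 97 @ $16 + 255 @ $15 + 124 @ $15 = $7,237
Ending inventory: 98 @ $15 + 137 @ $14 = $3,388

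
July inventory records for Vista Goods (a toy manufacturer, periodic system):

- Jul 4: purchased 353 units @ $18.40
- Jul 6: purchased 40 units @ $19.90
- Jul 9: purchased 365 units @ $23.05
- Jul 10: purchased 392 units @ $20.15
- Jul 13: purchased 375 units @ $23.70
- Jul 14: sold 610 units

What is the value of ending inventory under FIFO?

Ending inventory = $20,197.70

Jul 14, 610 sold [FIFO — oldest first]: 353 @ $18.40 + 40 @ $19.90 + 217 @ $23.05 = $12,293.05
Ending inventory: 148 @ $23.05 + 392 @ $20.15 + 375 @ $23.70 = $20,197.70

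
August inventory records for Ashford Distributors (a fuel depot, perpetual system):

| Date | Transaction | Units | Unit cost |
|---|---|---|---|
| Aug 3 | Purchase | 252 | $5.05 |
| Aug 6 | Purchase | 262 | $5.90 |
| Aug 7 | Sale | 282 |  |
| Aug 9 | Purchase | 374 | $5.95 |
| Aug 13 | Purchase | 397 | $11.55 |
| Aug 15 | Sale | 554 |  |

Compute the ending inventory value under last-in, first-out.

Aug 7, 282 sold [LIFO — newest first]: 262 @ $5.90 + 20 @ $5.05 = $1,646.80
Aug 15, 554 sold [LIFO — newest first]: 397 @ $11.55 + 157 @ $5.95 = $5,519.50
Total COGS = $1,646.80 + $5,519.50 = $7,166.30
Ending inventory: 232 @ $5.05 + 217 @ $5.95 = $2,462.75
Check: goods available $9,629.05 = COGS $7,166.30 + ending $2,462.75

Ending inventory = $2,462.75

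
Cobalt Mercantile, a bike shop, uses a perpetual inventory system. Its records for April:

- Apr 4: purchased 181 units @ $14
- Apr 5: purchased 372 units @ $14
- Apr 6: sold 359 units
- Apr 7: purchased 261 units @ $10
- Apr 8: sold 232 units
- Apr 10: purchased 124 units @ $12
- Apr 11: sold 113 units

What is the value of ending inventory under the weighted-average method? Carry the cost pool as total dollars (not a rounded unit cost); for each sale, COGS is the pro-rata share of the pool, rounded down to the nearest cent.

After Apr 4: 181 on hand, pool $2,534.00 (≈ $14.0000 each)
After Apr 5: 553 on hand, pool $7,742.00 (≈ $14.0000 each)
Apr 6, sell 359: 359/553 × $7,742.00 → $5,026.00
After Apr 7: 455 on hand, pool $5,326.00 (≈ $11.7055 each)
Apr 8, sell 232: 232/455 × $5,326.00 → $2,715.67
After Apr 10: 347 on hand, pool $4,098.33 (≈ $11.8107 each)
Apr 11, sell 113: 113/347 × $4,098.33 → $1,334.61
Total COGS = $5,026.00 + $2,715.67 + $1,334.61 = $9,076.28
Ending inventory (cost pool remaining) = $2,763.72

Ending inventory = $2,763.72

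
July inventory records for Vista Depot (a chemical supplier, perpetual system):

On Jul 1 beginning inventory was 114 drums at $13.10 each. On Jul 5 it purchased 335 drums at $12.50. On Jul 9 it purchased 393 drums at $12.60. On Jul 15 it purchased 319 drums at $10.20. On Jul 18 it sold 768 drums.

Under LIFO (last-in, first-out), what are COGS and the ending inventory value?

COGS = $8,905.60; ending inventory = $4,980.90

Jul 18, 768 sold [LIFO — newest first]: 319 @ $10.20 + 393 @ $12.60 + 56 @ $12.50 = $8,905.60
Ending inventory: 114 @ $13.10 + 279 @ $12.50 = $4,980.90
Check: goods available $13,886.50 = COGS $8,905.60 + ending $4,980.90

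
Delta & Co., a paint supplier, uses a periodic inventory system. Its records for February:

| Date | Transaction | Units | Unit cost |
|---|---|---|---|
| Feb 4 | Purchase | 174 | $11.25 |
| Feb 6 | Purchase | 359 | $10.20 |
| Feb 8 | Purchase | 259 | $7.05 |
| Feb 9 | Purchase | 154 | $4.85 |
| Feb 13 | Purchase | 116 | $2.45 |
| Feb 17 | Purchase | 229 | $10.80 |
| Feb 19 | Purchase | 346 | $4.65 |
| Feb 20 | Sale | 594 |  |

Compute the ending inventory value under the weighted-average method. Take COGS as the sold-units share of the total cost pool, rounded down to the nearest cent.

Feb 20, sell 594: 594/1637 × $12,558.45 → $4,556.94
Ending inventory (cost pool remaining) = $8,001.51

Ending inventory = $8,001.51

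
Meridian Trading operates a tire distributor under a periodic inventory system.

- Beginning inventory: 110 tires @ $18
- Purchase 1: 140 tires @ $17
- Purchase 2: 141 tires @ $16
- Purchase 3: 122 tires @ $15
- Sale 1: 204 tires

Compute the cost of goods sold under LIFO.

COGS = $3,142

Sale 1 (204) [LIFO — newest first]: 122 @ $15 + 82 @ $16 = $3,142
Ending inventory: 110 @ $18 + 140 @ $17 + 59 @ $16 = $5,304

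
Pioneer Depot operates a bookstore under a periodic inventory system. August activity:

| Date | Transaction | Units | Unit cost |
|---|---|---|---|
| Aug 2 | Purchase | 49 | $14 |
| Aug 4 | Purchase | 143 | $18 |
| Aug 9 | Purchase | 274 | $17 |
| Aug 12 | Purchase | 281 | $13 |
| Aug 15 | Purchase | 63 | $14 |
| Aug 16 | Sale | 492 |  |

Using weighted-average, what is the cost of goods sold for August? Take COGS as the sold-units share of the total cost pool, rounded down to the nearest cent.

COGS = $7,564.04

Aug 16, sell 492: 492/810 × $12,453.00 → $7,564.04
Ending inventory (cost pool remaining) = $4,888.96
Check: goods available $12,453.00 = COGS $7,564.04 + ending $4,888.96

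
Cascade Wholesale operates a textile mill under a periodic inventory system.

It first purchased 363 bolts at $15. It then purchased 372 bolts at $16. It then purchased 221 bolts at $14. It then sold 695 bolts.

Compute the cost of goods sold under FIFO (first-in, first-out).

Sale 1 (695) [FIFO — oldest first]: 363 @ $15 + 332 @ $16 = $10,757
Ending inventory: 40 @ $16 + 221 @ $14 = $3,734
Check: goods available $14,491 = COGS $10,757 + ending $3,734

COGS = $10,757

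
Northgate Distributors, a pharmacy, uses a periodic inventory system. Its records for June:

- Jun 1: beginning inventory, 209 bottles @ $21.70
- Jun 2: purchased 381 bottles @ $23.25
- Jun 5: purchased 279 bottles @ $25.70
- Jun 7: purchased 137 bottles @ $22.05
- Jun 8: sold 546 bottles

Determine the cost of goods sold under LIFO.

Jun 8, 546 sold [LIFO — newest first]: 137 @ $22.05 + 279 @ $25.70 + 130 @ $23.25 = $13,213.65
Ending inventory: 209 @ $21.70 + 251 @ $23.25 = $10,371.05

COGS = $13,213.65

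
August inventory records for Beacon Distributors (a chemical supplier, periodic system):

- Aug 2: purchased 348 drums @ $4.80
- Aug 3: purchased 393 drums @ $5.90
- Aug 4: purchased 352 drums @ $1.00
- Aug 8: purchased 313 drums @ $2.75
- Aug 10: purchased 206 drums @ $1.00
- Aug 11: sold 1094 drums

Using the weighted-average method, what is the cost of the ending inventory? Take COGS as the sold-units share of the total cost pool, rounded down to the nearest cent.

Aug 11, sell 1094: 1094/1612 × $5,407.85 → $3,670.09
Ending inventory (cost pool remaining) = $1,737.76

Ending inventory = $1,737.76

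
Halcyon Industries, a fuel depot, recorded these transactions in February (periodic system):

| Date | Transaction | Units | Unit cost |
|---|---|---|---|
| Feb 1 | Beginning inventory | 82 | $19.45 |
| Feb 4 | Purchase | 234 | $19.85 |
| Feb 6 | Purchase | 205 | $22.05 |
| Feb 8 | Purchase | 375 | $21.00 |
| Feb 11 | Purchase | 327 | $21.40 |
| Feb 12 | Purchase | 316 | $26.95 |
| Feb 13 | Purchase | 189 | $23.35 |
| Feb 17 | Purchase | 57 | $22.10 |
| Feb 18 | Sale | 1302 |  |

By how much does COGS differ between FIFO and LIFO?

FIFO COGS: 82 @ $19.45 + 234 @ $19.85 + 205 @ $22.05 + 375 @ $21.00 + 327 @ $21.40 + 79 @ $26.95 = $27,761.90
LIFO COGS: 57 @ $22.10 + 189 @ $23.35 + 316 @ $26.95 + 327 @ $21.40 + 375 @ $21.00 + 38 @ $22.05 = $29,899.75
Difference = |$27,761.90 − $29,899.75| = $2,137.85

$2,137.85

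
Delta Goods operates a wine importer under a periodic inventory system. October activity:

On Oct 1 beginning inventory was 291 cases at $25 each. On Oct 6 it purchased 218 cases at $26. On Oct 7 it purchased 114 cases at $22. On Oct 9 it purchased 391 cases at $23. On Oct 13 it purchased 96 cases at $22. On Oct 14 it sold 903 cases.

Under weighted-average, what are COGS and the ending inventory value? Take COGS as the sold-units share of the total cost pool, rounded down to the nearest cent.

COGS = $21,603.66; ending inventory = $4,952.34

Oct 14, sell 903: 903/1110 × $26,556.00 → $21,603.66
Ending inventory (cost pool remaining) = $4,952.34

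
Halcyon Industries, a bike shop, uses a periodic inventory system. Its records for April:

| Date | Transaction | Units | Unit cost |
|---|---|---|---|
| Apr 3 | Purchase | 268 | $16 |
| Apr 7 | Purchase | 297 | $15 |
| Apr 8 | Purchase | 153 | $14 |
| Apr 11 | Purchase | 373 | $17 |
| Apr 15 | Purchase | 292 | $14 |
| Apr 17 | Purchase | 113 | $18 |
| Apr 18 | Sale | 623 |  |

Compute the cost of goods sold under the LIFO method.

Apr 18, 623 sold [LIFO — newest first]: 113 @ $18 + 292 @ $14 + 218 @ $17 = $9,828
Ending inventory: 268 @ $16 + 297 @ $15 + 153 @ $14 + 155 @ $17 = $13,520
Check: goods available $23,348 = COGS $9,828 + ending $13,520

COGS = $9,828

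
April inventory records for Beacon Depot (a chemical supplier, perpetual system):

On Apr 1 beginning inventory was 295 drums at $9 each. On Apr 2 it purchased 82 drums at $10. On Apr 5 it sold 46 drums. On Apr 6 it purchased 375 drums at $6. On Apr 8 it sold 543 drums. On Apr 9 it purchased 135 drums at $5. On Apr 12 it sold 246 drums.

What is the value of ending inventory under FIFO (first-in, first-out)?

Ending inventory = $260

Apr 5, 46 sold [FIFO — oldest first]: 46 @ $9 = $414
Apr 8, 543 sold [FIFO — oldest first]: 249 @ $9 + 82 @ $10 + 212 @ $6 = $4,333
Apr 12, 246 sold [FIFO — oldest first]: 163 @ $6 + 83 @ $5 = $1,393
Total COGS = $414 + $4,333 + $1,393 = $6,140
Ending inventory: 52 @ $5 = $260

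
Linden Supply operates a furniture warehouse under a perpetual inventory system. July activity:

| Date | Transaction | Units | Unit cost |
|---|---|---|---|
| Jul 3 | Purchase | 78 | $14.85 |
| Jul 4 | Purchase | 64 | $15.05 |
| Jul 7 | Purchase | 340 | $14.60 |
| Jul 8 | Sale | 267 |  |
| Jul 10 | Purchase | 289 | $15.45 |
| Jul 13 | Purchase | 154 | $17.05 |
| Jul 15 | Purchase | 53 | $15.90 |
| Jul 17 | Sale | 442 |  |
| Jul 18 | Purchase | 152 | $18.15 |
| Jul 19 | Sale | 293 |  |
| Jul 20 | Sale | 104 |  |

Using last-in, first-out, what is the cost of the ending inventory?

Ending inventory = $356.40

Jul 8, 267 sold [LIFO — newest first]: 267 @ $14.60 = $3,898.20
Jul 17, 442 sold [LIFO — newest first]: 53 @ $15.90 + 154 @ $17.05 + 235 @ $15.45 = $7,099.15
Jul 19, 293 sold [LIFO — newest first]: 152 @ $18.15 + 54 @ $15.45 + 73 @ $14.60 + 14 @ $15.05 = $4,869.60
Jul 20, 104 sold [LIFO — newest first]: 50 @ $15.05 + 54 @ $14.85 = $1,554.40
Total COGS = $3,898.20 + $7,099.15 + $4,869.60 + $1,554.40 = $17,421.35
Ending inventory: 24 @ $14.85 = $356.40
Check: goods available $17,777.75 = COGS $17,421.35 + ending $356.40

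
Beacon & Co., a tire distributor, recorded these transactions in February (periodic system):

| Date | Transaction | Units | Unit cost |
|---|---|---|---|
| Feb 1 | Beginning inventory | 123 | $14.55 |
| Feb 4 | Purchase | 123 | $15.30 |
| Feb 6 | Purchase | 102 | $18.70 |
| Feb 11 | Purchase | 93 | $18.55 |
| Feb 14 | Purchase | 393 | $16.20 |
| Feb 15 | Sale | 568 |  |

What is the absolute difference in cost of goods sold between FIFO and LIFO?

$263.65

FIFO COGS: 123 @ $14.55 + 123 @ $15.30 + 102 @ $18.70 + 93 @ $18.55 + 127 @ $16.20 = $9,361.50
LIFO COGS: 393 @ $16.20 + 93 @ $18.55 + 82 @ $18.70 = $9,625.15
Difference = |$9,361.50 − $9,625.15| = $263.65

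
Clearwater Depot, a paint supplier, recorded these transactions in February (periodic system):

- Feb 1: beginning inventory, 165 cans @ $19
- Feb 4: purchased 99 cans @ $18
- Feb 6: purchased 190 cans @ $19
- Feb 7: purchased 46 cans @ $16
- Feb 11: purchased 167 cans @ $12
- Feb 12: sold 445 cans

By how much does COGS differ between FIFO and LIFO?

FIFO COGS: 165 @ $19 + 99 @ $18 + 181 @ $19 = $8,356
LIFO COGS: 167 @ $12 + 46 @ $16 + 190 @ $19 + 42 @ $18 = $7,106
Difference = |$8,356 − $7,106| = $1,250

$1,250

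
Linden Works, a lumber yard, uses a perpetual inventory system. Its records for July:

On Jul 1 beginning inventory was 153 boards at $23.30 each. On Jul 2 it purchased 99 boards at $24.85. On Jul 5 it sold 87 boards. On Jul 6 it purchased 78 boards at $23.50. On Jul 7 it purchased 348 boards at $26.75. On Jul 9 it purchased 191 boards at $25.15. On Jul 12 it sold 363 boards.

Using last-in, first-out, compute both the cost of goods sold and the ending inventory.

COGS = $11,566.60; ending inventory = $10,404.10

Jul 5, 87 sold [LIFO — newest first]: 87 @ $24.85 = $2,161.95
Jul 12, 363 sold [LIFO — newest first]: 191 @ $25.15 + 172 @ $26.75 = $9,404.65
Total COGS = $2,161.95 + $9,404.65 = $11,566.60
Ending inventory: 153 @ $23.30 + 12 @ $24.85 + 78 @ $23.50 + 176 @ $26.75 = $10,404.10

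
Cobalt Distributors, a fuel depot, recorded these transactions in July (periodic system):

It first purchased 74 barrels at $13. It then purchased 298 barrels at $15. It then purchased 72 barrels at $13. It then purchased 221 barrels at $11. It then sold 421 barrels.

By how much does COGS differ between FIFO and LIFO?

$782

FIFO COGS: 74 @ $13 + 298 @ $15 + 49 @ $13 = $6,069
LIFO COGS: 221 @ $11 + 72 @ $13 + 128 @ $15 = $5,287
Difference = |$6,069 − $5,287| = $782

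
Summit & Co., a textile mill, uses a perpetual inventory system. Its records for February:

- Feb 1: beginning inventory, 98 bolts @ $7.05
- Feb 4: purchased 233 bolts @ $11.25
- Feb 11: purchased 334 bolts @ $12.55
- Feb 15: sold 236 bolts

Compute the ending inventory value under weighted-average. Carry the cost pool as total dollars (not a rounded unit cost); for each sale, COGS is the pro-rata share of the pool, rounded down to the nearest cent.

After Feb 1: 98 on hand, pool $690.90 (≈ $7.0500 each)
After Feb 4: 331 on hand, pool $3,312.15 (≈ $10.0065 each)
After Feb 11: 665 on hand, pool $7,503.85 (≈ $11.2840 each)
Feb 15, sell 236: 236/665 × $7,503.85 → $2,663.02
Ending inventory (cost pool remaining) = $4,840.83

Ending inventory = $4,840.83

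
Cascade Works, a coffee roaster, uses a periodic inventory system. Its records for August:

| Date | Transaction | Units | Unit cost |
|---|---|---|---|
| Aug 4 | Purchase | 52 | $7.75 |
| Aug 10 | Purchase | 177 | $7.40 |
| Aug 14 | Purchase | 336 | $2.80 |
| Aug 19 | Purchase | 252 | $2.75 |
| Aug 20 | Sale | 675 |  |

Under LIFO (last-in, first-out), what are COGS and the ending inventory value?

COGS = $2,277.60; ending inventory = $1,069.00

Aug 20, 675 sold [LIFO — newest first]: 252 @ $2.75 + 336 @ $2.80 + 87 @ $7.40 = $2,277.60
Ending inventory: 52 @ $7.75 + 90 @ $7.40 = $1,069.00
Check: goods available $3,346.60 = COGS $2,277.60 + ending $1,069.00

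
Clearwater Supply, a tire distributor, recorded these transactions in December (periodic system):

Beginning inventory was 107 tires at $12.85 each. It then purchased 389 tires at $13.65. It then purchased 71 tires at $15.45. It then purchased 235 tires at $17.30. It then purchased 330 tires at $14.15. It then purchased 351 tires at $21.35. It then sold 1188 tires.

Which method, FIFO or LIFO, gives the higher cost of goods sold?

LIFO

FIFO COGS: 107 @ $12.85 + 389 @ $13.65 + 71 @ $15.45 + 235 @ $17.30 + 330 @ $14.15 + 56 @ $21.35 = $17,712.35
LIFO COGS: 351 @ $21.35 + 330 @ $14.15 + 235 @ $17.30 + 71 @ $15.45 + 201 @ $13.65 = $20,069.45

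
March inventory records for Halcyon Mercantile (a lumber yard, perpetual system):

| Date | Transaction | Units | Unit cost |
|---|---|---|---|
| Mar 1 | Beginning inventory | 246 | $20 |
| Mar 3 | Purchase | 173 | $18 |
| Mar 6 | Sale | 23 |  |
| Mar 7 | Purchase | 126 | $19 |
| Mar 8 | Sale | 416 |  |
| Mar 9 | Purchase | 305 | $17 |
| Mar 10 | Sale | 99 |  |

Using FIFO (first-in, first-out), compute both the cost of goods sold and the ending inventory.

COGS = $10,295; ending inventory = $5,318

Mar 6, 23 sold [FIFO — oldest first]: 23 @ $20 = $460
Mar 8, 416 sold [FIFO — oldest first]: 223 @ $20 + 173 @ $18 + 20 @ $19 = $7,954
Mar 10, 99 sold [FIFO — oldest first]: 99 @ $19 = $1,881
Total COGS = $460 + $7,954 + $1,881 = $10,295
Ending inventory: 7 @ $19 + 305 @ $17 = $5,318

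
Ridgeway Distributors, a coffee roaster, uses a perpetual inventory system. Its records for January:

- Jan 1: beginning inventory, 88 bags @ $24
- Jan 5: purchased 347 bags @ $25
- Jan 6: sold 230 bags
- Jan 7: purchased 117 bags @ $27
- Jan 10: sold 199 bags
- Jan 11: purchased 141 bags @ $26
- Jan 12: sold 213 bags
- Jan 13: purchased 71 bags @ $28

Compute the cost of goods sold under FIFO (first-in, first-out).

COGS = $16,286

Jan 6, 230 sold [FIFO — oldest first]: 88 @ $24 + 142 @ $25 = $5,662
Jan 10, 199 sold [FIFO — oldest first]: 199 @ $25 = $4,975
Jan 12, 213 sold [FIFO — oldest first]: 6 @ $25 + 117 @ $27 + 90 @ $26 = $5,649
Total COGS = $5,662 + $4,975 + $5,649 = $16,286
Ending inventory: 51 @ $26 + 71 @ $28 = $3,314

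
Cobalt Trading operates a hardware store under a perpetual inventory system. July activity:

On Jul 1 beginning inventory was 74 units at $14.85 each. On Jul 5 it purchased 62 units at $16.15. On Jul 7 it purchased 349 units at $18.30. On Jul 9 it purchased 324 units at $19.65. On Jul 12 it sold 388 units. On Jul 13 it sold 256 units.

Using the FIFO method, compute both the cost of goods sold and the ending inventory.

COGS = $11,611.25; ending inventory = $3,242.25

Jul 12, 388 sold [FIFO — oldest first]: 74 @ $14.85 + 62 @ $16.15 + 252 @ $18.30 = $6,711.80
Jul 13, 256 sold [FIFO — oldest first]: 97 @ $18.30 + 159 @ $19.65 = $4,899.45
Total COGS = $6,711.80 + $4,899.45 = $11,611.25
Ending inventory: 165 @ $19.65 = $3,242.25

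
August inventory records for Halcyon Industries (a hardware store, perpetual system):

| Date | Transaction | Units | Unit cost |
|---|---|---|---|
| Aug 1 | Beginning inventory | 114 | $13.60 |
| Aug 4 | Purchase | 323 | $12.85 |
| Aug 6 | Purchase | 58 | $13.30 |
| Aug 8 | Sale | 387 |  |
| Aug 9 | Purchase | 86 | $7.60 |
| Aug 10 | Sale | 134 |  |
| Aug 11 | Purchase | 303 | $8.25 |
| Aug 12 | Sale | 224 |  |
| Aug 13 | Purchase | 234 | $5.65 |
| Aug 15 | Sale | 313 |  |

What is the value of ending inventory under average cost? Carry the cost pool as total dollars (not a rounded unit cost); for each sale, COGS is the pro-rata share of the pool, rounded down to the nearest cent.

Ending inventory = $406.00

After Aug 1: 114 on hand, pool $1,550.40 (≈ $13.6000 each)
After Aug 4: 437 on hand, pool $5,700.95 (≈ $13.0457 each)
After Aug 6: 495 on hand, pool $6,472.35 (≈ $13.0755 each)
Aug 8, sell 387: 387/495 × $6,472.35 → $5,060.20
After Aug 9: 194 on hand, pool $2,065.75 (≈ $10.6482 each)
Aug 10, sell 134: 134/194 × $2,065.75 → $1,426.85
After Aug 11: 363 on hand, pool $3,138.65 (≈ $8.6464 each)
Aug 12, sell 224: 224/363 × $3,138.65 → $1,936.79
After Aug 13: 373 on hand, pool $2,523.96 (≈ $6.7666 each)
Aug 15, sell 313: 313/373 × $2,523.96 → $2,117.96
Total COGS = $5,060.20 + $1,426.85 + $1,936.79 + $2,117.96 = $10,541.80
Ending inventory (cost pool remaining) = $406.00
Check: goods available $10,947.80 = COGS $10,541.80 + ending $406.00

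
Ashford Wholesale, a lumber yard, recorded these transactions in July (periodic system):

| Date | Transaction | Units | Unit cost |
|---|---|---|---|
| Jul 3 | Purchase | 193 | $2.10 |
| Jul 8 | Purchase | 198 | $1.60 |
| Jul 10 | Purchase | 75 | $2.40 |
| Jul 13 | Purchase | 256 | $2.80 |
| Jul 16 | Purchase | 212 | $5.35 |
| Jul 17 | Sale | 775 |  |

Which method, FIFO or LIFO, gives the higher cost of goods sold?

FIFO COGS: 193 @ $2.10 + 198 @ $1.60 + 75 @ $2.40 + 256 @ $2.80 + 53 @ $5.35 = $1,902.45
LIFO COGS: 212 @ $5.35 + 256 @ $2.80 + 75 @ $2.40 + 198 @ $1.60 + 34 @ $2.10 = $2,419.20

LIFO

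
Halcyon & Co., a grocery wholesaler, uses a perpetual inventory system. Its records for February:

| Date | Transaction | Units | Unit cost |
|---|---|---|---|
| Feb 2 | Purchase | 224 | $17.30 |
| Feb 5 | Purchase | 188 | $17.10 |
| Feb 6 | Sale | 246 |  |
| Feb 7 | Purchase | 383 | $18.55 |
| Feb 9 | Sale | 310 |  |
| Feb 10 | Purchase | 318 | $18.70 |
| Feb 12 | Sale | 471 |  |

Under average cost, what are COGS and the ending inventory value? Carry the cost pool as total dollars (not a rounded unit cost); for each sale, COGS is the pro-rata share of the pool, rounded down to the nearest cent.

After Feb 2: 224 on hand, pool $3,875.20 (≈ $17.3000 each)
After Feb 5: 412 on hand, pool $7,090.00 (≈ $17.2087 each)
Feb 6, sell 246: 246/412 × $7,090.00 → $4,233.34
After Feb 7: 549 on hand, pool $9,961.31 (≈ $18.1445 each)
Feb 9, sell 310: 310/549 × $9,961.31 → $5,624.78
After Feb 10: 557 on hand, pool $10,283.13 (≈ $18.4616 each)
Feb 12, sell 471: 471/557 × $10,283.13 → $8,695.42
Total COGS = $4,233.34 + $5,624.78 + $8,695.42 = $18,553.54
Ending inventory (cost pool remaining) = $1,587.71
Check: goods available $20,141.25 = COGS $18,553.54 + ending $1,587.71

COGS = $18,553.54; ending inventory = $1,587.71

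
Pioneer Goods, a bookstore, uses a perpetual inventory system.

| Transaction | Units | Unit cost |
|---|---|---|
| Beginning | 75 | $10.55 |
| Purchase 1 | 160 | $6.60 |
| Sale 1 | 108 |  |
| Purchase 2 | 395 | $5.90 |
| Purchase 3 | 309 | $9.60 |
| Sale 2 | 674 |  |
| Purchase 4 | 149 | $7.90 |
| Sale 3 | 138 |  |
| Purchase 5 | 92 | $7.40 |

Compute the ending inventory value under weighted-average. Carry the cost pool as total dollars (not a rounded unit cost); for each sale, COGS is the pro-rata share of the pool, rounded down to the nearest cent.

Ending inventory = $1,980.03

After Beginning: 75 on hand, pool $791.25 (≈ $10.5500 each)
After Purchase 1: 235 on hand, pool $1,847.25 (≈ $7.8606 each)
Sale 1, sell 108: 108/235 × $1,847.25 → $848.94
After Purchase 2: 522 on hand, pool $3,328.81 (≈ $6.3770 each)
After Purchase 3: 831 on hand, pool $6,295.21 (≈ $7.5755 each)
Sale 2, sell 674: 674/831 × $6,295.21 → $5,105.86
After Purchase 4: 306 on hand, pool $2,366.45 (≈ $7.7335 each)
Sale 3, sell 138: 138/306 × $2,366.45 → $1,067.22
After Purchase 5: 260 on hand, pool $1,980.03 (≈ $7.6155 each)
Total COGS = $848.94 + $5,105.86 + $1,067.22 = $7,022.02
Ending inventory (cost pool remaining) = $1,980.03
Check: goods available $9,002.05 = COGS $7,022.02 + ending $1,980.03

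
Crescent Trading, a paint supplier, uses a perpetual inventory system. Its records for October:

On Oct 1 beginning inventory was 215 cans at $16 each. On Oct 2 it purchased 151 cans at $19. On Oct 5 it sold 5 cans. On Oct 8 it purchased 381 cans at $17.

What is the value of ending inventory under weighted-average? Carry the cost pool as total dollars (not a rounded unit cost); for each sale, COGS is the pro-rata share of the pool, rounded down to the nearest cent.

After Oct 1: 215 on hand, pool $3,440.00 (≈ $16.0000 each)
After Oct 2: 366 on hand, pool $6,309.00 (≈ $17.2377 each)
Oct 5, sell 5: 5/366 × $6,309.00 → $86.18
After Oct 8: 742 on hand, pool $12,699.82 (≈ $17.1157 each)
Ending inventory (cost pool remaining) = $12,699.82
Check: goods available $12,786.00 = COGS $86.18 + ending $12,699.82

Ending inventory = $12,699.82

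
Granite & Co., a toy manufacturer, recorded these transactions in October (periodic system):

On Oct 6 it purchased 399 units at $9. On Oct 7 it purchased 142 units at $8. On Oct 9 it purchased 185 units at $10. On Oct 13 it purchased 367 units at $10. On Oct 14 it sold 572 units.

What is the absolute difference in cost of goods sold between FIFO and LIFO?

FIFO COGS: 399 @ $9 + 142 @ $8 + 31 @ $10 = $5,037
LIFO COGS: 367 @ $10 + 185 @ $10 + 20 @ $8 = $5,680
Difference = |$5,037 − $5,680| = $643

$643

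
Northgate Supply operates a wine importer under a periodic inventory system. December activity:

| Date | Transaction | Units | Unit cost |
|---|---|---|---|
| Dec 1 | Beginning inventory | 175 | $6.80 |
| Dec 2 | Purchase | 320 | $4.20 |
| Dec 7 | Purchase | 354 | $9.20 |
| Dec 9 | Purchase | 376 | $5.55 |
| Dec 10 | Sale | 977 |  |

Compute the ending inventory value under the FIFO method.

Ending inventory = $1,376.40

Dec 10, 977 sold [FIFO — oldest first]: 175 @ $6.80 + 320 @ $4.20 + 354 @ $9.20 + 128 @ $5.55 = $6,501.20
Ending inventory: 248 @ $5.55 = $1,376.40
Check: goods available $7,877.60 = COGS $6,501.20 + ending $1,376.40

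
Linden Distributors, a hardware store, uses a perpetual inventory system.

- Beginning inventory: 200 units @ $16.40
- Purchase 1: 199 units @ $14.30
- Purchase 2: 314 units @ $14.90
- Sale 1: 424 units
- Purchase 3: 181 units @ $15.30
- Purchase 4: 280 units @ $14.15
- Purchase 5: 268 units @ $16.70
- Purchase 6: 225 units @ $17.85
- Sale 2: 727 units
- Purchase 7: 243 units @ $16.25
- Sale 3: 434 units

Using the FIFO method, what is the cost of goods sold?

COGS = $24,563.75

Sale 1 (424) [FIFO — oldest first]: 200 @ $16.40 + 199 @ $14.30 + 25 @ $14.90 = $6,498.20
Sale 2 (727) [FIFO — oldest first]: 289 @ $14.90 + 181 @ $15.30 + 257 @ $14.15 = $10,711.95
Sale 3 (434) [FIFO — oldest first]: 23 @ $14.15 + 268 @ $16.70 + 143 @ $17.85 = $7,353.60
Total COGS = $6,498.20 + $10,711.95 + $7,353.60 = $24,563.75
Ending inventory: 82 @ $17.85 + 243 @ $16.25 = $5,412.45
Check: goods available $29,976.20 = COGS $24,563.75 + ending $5,412.45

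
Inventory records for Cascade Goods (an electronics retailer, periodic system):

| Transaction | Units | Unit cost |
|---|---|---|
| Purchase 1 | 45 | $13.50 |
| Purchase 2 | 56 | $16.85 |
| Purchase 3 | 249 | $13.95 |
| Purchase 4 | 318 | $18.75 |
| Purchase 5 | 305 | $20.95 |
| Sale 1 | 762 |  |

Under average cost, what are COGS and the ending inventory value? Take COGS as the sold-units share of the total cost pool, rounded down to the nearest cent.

COGS = $13,608.63; ending inventory = $3,768.27

Sale 1, sell 762: 762/973 × $17,376.90 → $13,608.63
Ending inventory (cost pool remaining) = $3,768.27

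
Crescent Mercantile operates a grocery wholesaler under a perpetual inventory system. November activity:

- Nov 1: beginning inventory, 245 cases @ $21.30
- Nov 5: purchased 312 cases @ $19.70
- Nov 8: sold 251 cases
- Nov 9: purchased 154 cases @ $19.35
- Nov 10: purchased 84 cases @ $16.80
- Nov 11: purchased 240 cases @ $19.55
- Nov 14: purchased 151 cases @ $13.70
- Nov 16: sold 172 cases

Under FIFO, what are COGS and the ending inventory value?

Nov 8, 251 sold [FIFO — oldest first]: 245 @ $21.30 + 6 @ $19.70 = $5,336.70
Nov 16, 172 sold [FIFO — oldest first]: 172 @ $19.70 = $3,388.40
Total COGS = $5,336.70 + $3,388.40 = $8,725.10
Ending inventory: 134 @ $19.70 + 154 @ $19.35 + 84 @ $16.80 + 240 @ $19.55 + 151 @ $13.70 = $13,791.60

COGS = $8,725.10; ending inventory = $13,791.60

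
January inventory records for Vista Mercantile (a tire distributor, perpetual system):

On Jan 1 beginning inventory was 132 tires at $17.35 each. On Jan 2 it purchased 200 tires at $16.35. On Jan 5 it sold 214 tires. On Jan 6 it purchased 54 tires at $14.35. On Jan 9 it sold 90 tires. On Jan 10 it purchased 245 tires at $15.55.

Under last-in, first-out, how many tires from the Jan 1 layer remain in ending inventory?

Jan 5, 214 sold [LIFO — newest first]: 200 @ $16.35 + 14 @ $17.35 = $3,512.90
Jan 9, 90 sold [LIFO — newest first]: 54 @ $14.35 + 36 @ $17.35 = $1,399.50
Total COGS = $3,512.90 + $1,399.50 = $4,912.40
Ending inventory: 82 @ $17.35 + 245 @ $15.55 = $5,232.45
Check: goods available $10,144.85 = COGS $4,912.40 + ending $5,232.45

82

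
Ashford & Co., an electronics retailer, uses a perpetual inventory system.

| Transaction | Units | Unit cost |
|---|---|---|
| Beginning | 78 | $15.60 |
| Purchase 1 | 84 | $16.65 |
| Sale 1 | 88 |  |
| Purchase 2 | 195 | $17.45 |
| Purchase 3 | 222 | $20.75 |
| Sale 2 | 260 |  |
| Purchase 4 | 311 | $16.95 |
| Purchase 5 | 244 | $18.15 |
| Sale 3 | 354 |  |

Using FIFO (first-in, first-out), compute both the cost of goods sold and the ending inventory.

COGS = $12,709.50; ending inventory = $7,615.20

Sale 1 (88) [FIFO — oldest first]: 78 @ $15.60 + 10 @ $16.65 = $1,383.30
Sale 2 (260) [FIFO — oldest first]: 74 @ $16.65 + 186 @ $17.45 = $4,477.80
Sale 3 (354) [FIFO — oldest first]: 9 @ $17.45 + 222 @ $20.75 + 123 @ $16.95 = $6,848.40
Total COGS = $1,383.30 + $4,477.80 + $6,848.40 = $12,709.50
Ending inventory: 188 @ $16.95 + 244 @ $18.15 = $7,615.20
Check: goods available $20,324.70 = COGS $12,709.50 + ending $7,615.20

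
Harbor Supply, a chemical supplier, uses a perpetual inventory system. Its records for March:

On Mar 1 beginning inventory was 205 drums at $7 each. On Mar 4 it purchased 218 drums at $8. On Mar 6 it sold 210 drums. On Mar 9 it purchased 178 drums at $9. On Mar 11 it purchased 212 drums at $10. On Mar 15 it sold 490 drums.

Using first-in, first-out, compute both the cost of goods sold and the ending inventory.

COGS = $5,771; ending inventory = $1,130

Mar 6, 210 sold [FIFO — oldest first]: 205 @ $7 + 5 @ $8 = $1,475
Mar 15, 490 sold [FIFO — oldest first]: 213 @ $8 + 178 @ $9 + 99 @ $10 = $4,296
Total COGS = $1,475 + $4,296 = $5,771
Ending inventory: 113 @ $10 = $1,130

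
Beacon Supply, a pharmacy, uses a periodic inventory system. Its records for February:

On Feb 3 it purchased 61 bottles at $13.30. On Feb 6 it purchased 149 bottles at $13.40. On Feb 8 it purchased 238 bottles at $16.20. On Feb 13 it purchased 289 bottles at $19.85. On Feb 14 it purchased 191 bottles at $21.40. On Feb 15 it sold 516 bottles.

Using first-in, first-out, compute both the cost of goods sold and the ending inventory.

COGS = $8,013.30; ending inventory = $8,474.25

Feb 15, 516 sold [FIFO — oldest first]: 61 @ $13.30 + 149 @ $13.40 + 238 @ $16.20 + 68 @ $19.85 = $8,013.30
Ending inventory: 221 @ $19.85 + 191 @ $21.40 = $8,474.25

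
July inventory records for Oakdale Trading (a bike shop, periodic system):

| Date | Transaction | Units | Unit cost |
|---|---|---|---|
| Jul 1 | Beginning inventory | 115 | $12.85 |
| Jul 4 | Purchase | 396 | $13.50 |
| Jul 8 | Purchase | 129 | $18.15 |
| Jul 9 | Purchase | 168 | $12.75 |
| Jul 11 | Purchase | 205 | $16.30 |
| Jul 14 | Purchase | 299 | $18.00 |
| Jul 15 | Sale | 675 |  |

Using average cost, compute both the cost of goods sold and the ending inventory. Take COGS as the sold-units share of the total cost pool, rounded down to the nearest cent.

COGS = $10,305.37; ending inventory = $9,725.23

Jul 15, sell 675: 675/1312 × $20,030.60 → $10,305.37
Ending inventory (cost pool remaining) = $9,725.23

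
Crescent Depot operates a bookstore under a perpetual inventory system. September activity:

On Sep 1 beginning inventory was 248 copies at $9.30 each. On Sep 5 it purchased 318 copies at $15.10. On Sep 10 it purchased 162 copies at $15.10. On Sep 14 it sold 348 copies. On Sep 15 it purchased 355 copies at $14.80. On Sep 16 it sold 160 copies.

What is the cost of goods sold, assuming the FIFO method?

Sep 14, 348 sold [FIFO — oldest first]: 248 @ $9.30 + 100 @ $15.10 = $3,816.40
Sep 16, 160 sold [FIFO — oldest first]: 160 @ $15.10 = $2,416.00
Total COGS = $3,816.40 + $2,416.00 = $6,232.40
Ending inventory: 58 @ $15.10 + 162 @ $15.10 + 355 @ $14.80 = $8,576.00

COGS = $6,232.40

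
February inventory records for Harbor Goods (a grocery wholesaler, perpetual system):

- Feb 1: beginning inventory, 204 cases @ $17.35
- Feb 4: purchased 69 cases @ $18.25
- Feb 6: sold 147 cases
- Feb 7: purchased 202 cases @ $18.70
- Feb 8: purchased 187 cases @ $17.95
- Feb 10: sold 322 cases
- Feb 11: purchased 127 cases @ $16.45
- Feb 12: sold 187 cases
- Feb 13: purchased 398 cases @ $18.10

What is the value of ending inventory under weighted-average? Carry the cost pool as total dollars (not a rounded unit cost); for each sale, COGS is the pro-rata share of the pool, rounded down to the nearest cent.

Ending inventory = $9,528.27

After Feb 1: 204 on hand, pool $3,539.40 (≈ $17.3500 each)
After Feb 4: 273 on hand, pool $4,798.65 (≈ $17.5775 each)
Feb 6, sell 147: 147/273 × $4,798.65 → $2,583.88
After Feb 7: 328 on hand, pool $5,992.17 (≈ $18.2688 each)
After Feb 8: 515 on hand, pool $9,348.82 (≈ $18.1530 each)
Feb 10, sell 322: 322/515 × $9,348.82 → $5,845.28
After Feb 11: 320 on hand, pool $5,592.69 (≈ $17.4772 each)
Feb 12, sell 187: 187/320 × $5,592.69 → $3,268.22
After Feb 13: 531 on hand, pool $9,528.27 (≈ $17.9440 each)
Total COGS = $2,583.88 + $5,845.28 + $3,268.22 = $11,697.38
Ending inventory (cost pool remaining) = $9,528.27
Check: goods available $21,225.65 = COGS $11,697.38 + ending $9,528.27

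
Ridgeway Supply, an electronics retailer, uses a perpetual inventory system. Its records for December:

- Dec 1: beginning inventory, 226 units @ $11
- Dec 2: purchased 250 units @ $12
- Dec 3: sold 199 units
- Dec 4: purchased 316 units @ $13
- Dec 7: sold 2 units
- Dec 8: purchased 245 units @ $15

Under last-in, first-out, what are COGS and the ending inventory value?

COGS = $2,414; ending inventory = $10,855

Dec 3, 199 sold [LIFO — newest first]: 199 @ $12 = $2,388
Dec 7, 2 sold [LIFO — newest first]: 2 @ $13 = $26
Total COGS = $2,388 + $26 = $2,414
Ending inventory: 226 @ $11 + 51 @ $12 + 314 @ $13 + 245 @ $15 = $10,855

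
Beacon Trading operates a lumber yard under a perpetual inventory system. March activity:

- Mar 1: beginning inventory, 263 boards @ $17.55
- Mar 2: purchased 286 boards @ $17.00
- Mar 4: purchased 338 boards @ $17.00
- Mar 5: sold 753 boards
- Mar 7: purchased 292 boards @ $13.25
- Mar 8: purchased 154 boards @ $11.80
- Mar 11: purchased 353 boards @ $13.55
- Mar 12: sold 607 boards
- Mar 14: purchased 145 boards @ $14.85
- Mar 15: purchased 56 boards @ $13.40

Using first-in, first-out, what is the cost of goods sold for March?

COGS = $21,275.70

Mar 5, 753 sold [FIFO — oldest first]: 263 @ $17.55 + 286 @ $17.00 + 204 @ $17.00 = $12,945.65
Mar 12, 607 sold [FIFO — oldest first]: 134 @ $17.00 + 292 @ $13.25 + 154 @ $11.80 + 27 @ $13.55 = $8,330.05
Total COGS = $12,945.65 + $8,330.05 = $21,275.70
Ending inventory: 326 @ $13.55 + 145 @ $14.85 + 56 @ $13.40 = $7,320.95
Check: goods available $28,596.65 = COGS $21,275.70 + ending $7,320.95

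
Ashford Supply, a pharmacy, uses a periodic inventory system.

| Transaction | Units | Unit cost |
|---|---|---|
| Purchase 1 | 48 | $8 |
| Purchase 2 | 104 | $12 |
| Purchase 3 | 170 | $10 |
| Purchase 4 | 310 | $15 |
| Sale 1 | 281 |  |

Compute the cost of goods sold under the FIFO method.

Sale 1 (281) [FIFO — oldest first]: 48 @ $8 + 104 @ $12 + 129 @ $10 = $2,922
Ending inventory: 41 @ $10 + 310 @ $15 = $5,060

COGS = $2,922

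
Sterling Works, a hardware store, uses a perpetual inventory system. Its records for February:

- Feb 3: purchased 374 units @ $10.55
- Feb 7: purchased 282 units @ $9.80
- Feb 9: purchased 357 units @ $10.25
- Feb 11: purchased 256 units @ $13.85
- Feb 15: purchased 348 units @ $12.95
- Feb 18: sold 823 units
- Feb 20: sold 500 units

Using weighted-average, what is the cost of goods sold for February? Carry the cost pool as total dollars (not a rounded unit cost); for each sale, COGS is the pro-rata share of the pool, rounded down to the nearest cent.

COGS = $15,071.51

After Feb 3: 374 on hand, pool $3,945.70 (≈ $10.5500 each)
After Feb 7: 656 on hand, pool $6,709.30 (≈ $10.2276 each)
After Feb 9: 1013 on hand, pool $10,368.55 (≈ $10.2355 each)
After Feb 11: 1269 on hand, pool $13,914.15 (≈ $10.9647 each)
After Feb 15: 1617 on hand, pool $18,420.75 (≈ $11.3919 each)
Feb 18, sell 823: 823/1617 × $18,420.75 → $9,375.55
Feb 20, sell 500: 500/794 × $9,045.20 → $5,695.96
Total COGS = $9,375.55 + $5,695.96 = $15,071.51
Ending inventory (cost pool remaining) = $3,349.24
Check: goods available $18,420.75 = COGS $15,071.51 + ending $3,349.24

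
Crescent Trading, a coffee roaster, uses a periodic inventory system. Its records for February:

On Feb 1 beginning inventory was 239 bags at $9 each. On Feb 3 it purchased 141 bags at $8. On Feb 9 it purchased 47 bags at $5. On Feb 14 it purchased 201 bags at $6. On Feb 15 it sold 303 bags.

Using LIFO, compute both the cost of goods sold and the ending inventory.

Feb 15, 303 sold [LIFO — newest first]: 201 @ $6 + 47 @ $5 + 55 @ $8 = $1,881
Ending inventory: 239 @ $9 + 86 @ $8 = $2,839

COGS = $1,881; ending inventory = $2,839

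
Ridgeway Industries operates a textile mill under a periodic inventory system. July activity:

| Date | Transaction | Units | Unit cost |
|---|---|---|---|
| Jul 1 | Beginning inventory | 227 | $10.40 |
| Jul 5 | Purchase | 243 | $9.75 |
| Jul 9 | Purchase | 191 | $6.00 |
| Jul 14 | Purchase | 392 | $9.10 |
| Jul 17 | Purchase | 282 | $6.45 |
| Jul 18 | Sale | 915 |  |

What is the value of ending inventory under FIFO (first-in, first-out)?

Ending inventory = $3,074.70

Jul 18, 915 sold [FIFO — oldest first]: 227 @ $10.40 + 243 @ $9.75 + 191 @ $6.00 + 254 @ $9.10 = $8,187.45
Ending inventory: 138 @ $9.10 + 282 @ $6.45 = $3,074.70
Check: goods available $11,262.15 = COGS $8,187.45 + ending $3,074.70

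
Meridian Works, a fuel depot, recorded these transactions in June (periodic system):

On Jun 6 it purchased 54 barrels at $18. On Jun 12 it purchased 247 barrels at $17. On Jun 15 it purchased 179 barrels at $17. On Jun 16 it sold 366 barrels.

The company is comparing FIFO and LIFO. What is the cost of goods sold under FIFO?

COGS = $6,276

FIFO COGS: 54 @ $18 + 247 @ $17 + 65 @ $17 = $6,276
LIFO COGS: 179 @ $17 + 187 @ $17 = $6,222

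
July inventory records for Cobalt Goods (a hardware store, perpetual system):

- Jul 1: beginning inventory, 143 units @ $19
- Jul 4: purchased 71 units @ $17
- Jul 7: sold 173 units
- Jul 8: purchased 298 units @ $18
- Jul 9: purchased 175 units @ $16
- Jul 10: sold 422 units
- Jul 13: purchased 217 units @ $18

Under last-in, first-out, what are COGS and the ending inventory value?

Jul 7, 173 sold [LIFO — newest first]: 71 @ $17 + 102 @ $19 = $3,145
Jul 10, 422 sold [LIFO — newest first]: 175 @ $16 + 247 @ $18 = $7,246
Total COGS = $3,145 + $7,246 = $10,391
Ending inventory: 41 @ $19 + 51 @ $18 + 217 @ $18 = $5,603

COGS = $10,391; ending inventory = $5,603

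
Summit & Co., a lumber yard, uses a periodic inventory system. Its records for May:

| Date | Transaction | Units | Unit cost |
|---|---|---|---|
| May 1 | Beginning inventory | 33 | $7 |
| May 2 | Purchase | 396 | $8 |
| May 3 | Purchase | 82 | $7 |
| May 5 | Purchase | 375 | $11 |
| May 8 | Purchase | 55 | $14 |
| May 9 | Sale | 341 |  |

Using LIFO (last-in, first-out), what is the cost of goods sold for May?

COGS = $3,916

May 9, 341 sold [LIFO — newest first]: 55 @ $14 + 286 @ $11 = $3,916
Ending inventory: 33 @ $7 + 396 @ $8 + 82 @ $7 + 89 @ $11 = $4,952
Check: goods available $8,868 = COGS $3,916 + ending $4,952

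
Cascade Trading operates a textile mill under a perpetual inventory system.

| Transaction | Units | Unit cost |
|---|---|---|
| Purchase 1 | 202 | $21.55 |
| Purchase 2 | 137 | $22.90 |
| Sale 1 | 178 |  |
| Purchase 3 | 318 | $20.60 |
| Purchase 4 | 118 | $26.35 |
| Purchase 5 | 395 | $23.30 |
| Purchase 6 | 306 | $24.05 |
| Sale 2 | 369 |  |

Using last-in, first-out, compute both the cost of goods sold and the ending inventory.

Sale 1 (178) [LIFO — newest first]: 137 @ $22.90 + 41 @ $21.55 = $4,020.85
Sale 2 (369) [LIFO — newest first]: 306 @ $24.05 + 63 @ $23.30 = $8,827.20
Total COGS = $4,020.85 + $8,827.20 = $12,848.05
Ending inventory: 161 @ $21.55 + 318 @ $20.60 + 118 @ $26.35 + 332 @ $23.30 = $20,865.25
Check: goods available $33,713.30 = COGS $12,848.05 + ending $20,865.25

COGS = $12,848.05; ending inventory = $20,865.25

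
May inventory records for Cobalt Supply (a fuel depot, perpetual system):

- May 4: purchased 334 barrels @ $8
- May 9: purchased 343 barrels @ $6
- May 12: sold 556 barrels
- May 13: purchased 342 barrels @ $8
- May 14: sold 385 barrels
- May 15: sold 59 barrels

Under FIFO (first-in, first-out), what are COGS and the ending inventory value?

COGS = $7,314; ending inventory = $152

May 12, 556 sold [FIFO — oldest first]: 334 @ $8 + 222 @ $6 = $4,004
May 14, 385 sold [FIFO — oldest first]: 121 @ $6 + 264 @ $8 = $2,838
May 15, 59 sold [FIFO — oldest first]: 59 @ $8 = $472
Total COGS = $4,004 + $2,838 + $472 = $7,314
Ending inventory: 19 @ $8 = $152
Check: goods available $7,466 = COGS $7,314 + ending $152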